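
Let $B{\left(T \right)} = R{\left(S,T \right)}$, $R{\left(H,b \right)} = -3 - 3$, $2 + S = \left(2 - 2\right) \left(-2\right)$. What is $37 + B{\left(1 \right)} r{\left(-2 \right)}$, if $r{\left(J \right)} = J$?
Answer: $49$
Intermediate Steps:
$S = -2$ ($S = -2 + \left(2 - 2\right) \left(-2\right) = -2 + 0 \left(-2\right) = -2 + 0 = -2$)
$R{\left(H,b \right)} = -6$ ($R{\left(H,b \right)} = -3 - 3 = -6$)
$B{\left(T \right)} = -6$
$37 + B{\left(1 \right)} r{\left(-2 \right)} = 37 - -12 = 37 + 12 = 49$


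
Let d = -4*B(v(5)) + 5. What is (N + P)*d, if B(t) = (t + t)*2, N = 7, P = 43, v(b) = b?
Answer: -3750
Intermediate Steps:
B(t) = 4*t (B(t) = (2*t)*2 = 4*t)
d = -75 (d = -16*5 + 5 = -4*20 + 5 = -80 + 5 = -75)
(N + P)*d = (7 + 43)*(-75) = 50*(-75) = -3750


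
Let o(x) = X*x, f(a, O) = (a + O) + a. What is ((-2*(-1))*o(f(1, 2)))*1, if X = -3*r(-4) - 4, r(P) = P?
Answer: 64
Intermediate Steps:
f(a, O) = O + 2*a (f(a, O) = (O + a) + a = O + 2*a)
X = 8 (X = -3*(-4) - 4 = 12 - 4 = 8)
o(x) = 8*x
((-2*(-1))*o(f(1, 2)))*1 = ((-2*(-1))*(8*(2 + 2*1)))*1 = (2*(8*(2 + 2)))*1 = (2*(8*4))*1 = (2*32)*1 = 64*1 = 64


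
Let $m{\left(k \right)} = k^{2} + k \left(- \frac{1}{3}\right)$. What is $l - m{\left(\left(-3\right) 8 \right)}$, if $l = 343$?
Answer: $-241$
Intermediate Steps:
$m{\left(k \right)} = k^{2} - \frac{k}{3}$ ($m{\left(k \right)} = k^{2} + k \left(\left(-1\right) \frac{1}{3}\right) = k^{2} + k \left(- \frac{1}{3}\right) = k^{2} - \frac{k}{3}$)
$l - m{\left(\left(-3\right) 8 \right)} = 343 - \left(-3\right) 8 \left(- \frac{1}{3} - 24\right) = 343 - - 24 \left(- \frac{1}{3} - 24\right) = 343 - \left(-24\right) \left(- \frac{73}{3}\right) = 343 - 584 = -241$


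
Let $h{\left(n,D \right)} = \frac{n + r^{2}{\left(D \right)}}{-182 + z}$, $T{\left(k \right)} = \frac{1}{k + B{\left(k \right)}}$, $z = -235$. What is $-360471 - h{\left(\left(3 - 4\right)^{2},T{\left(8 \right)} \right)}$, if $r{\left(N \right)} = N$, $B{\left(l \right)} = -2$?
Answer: $- \frac{5411390615}{15012} \approx -3.6047 \cdot 10^{5}$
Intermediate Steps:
$T{\left(k \right)} = \frac{1}{-2 + k}$ ($T{\left(k \right)} = \frac{1}{k - 2} = \frac{1}{-2 + k}$)
$h{\left(n,D \right)} = - \frac{n}{417} - \frac{D^{2}}{417}$ ($h{\left(n,D \right)} = \frac{n + D^{2}}{-182 - 235} = \frac{n + D^{2}}{-417} = \left(n + D^{2}\right) \left(- \frac{1}{417}\right) = - \frac{n}{417} - \frac{D^{2}}{417}$)
$-360471 - h{\left(\left(3 - 4\right)^{2},T{\left(8 \right)} \right)} = -360471 - \left(- \frac{\left(3 - 4\right)^{2}}{417} - \frac{\left(\frac{1}{-2 + 8}\right)^{2}}{417}\right) = -360471 - \left(- \frac{\left(-1\right)^{2}}{417} - \frac{\left(\frac{1}{6}\right)^{2}}{417}\right) = -360471 - \left(\left(- \frac{1}{417}\right) 1 - \frac{1}{417 \cdot 36}\right) = -360471 - \left(- \frac{1}{417} - \frac{1}{15012}\right) = -360471 - - \frac{37}{15012} = -360471 + \frac{37}{15012} = - \frac{5411390615}{15012}$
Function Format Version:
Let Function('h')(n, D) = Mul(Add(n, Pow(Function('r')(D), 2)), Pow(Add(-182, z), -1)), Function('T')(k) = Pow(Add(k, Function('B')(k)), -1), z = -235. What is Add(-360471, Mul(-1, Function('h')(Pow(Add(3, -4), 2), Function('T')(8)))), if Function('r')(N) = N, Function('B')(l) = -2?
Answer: Rational(-5411390615, 15012) ≈ -3.6047e+5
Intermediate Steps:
Function('T')(k) = Pow(Add(-2, k), -1) (Function('T')(k) = Pow(Add(k, -2), -1) = Pow(Add(-2, k), -1))
Function('h')(n, D) = Add(Mul(Rational(-1, 417), n), Mul(Rational(-1, 417), Pow(D, 2))) (Function('h')(n, D) = Mul(Add(n, Pow(D, 2)), Pow(Add(-182, -235), -1)) = Mul(Add(n, Pow(D, 2)), Pow(-417, -1)) = Mul(Add(n, Pow(D, 2)), Rational(-1, 417)) = Add(Mul(Rational(-1, 417), n), Mul(Rational(-1, 417), Pow(D, 2))))
Add(-360471, Mul(-1, Function('h')(Pow(Add(3, -4), 2), Function('T')(8)))) = Add(-360471, Mul(-1, Add(Mul(Rational(-1, 417), Pow(Add(3, -4), 2)), Mul(Rational(-1, 417), Pow(Pow(Add(-2, 8), -1), 2))))) = Add(-360471, Mul(-1, Add(Mul(Rational(-1, 417), Pow(-1, 2)), Mul(Rational(-1, 417), Pow(Pow(6, -1), 2))))) = Add(-360471, Mul(-1, Add(Mul(Rational(-1, 417), 1), Mul(Rational(-1, 417), Pow(Rational(1, 6), 2))))) = Add(-360471, Mul(-1, Add(Rational(-1, 417), Mul(Rational(-1, 417), Rational(1, 36))))) = Add(-360471, Mul(-1, Add(Rational(-1, 417), Rational(-1, 15012)))) = Add(-360471, Mul(-1, Rational(-37, 15012))) = Add(-360471, Rational(37, 15012)) = Rational(-5411390615, 15012)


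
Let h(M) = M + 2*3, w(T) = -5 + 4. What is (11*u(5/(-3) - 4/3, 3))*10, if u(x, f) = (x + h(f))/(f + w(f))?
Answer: 330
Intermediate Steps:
w(T) = -1
h(M) = 6 + M (h(M) = M + 6 = 6 + M)
u(x, f) = (6 + f + x)/(-1 + f) (u(x, f) = (x + (6 + f))/(f - 1) = (6 + f + x)/(-1 + f))
(11*u(5/(-3) - 4/3, 3))*10 = (11*((6 + 3 + (5/(-3) - 4/3))/(-1 + 3)))*10 = (11*((6 + 3 + (5*(-1/3) - 4*1/3))/2))*10 = (11*((6 + 3 + (-5/3 - 4/3))/2))*10 = (11*((6 + 3 - 3)/2))*10 = (11*((1/2)*6))*10 = (11*3)*10 = 33*10 = 330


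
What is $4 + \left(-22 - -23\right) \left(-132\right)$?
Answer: $-128$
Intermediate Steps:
$4 + \left(-22 - -23\right) \left(-132\right) = 4 + \left(-22 + 23\right) \left(-132\right) = 4 + 1 \left(-132\right) = 4 - 132 = -128$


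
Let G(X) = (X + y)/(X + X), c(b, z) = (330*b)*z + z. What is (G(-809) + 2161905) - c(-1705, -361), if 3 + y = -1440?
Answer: -162572095530/809 ≈ -2.0095e+8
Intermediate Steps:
y = -1443 (y = -3 - 1440 = -1443)
c(b, z) = z + 330*b*z (c(b, z) = 330*b*z + z = z + 330*b*z)
G(X) = (-1443 + X)/(2*X) (G(X) = (X - 1443)/(X + X) = (-1443 + X)/((2*X)) = (-1443 + X)*(1/(2*X)) = (-1443 + X)/(2*X))
(G(-809) + 2161905) - c(-1705, -361) = ((1/2)*(-1443 - 809)/(-809) + 2161905) - (-361)*(1 + 330*(-1705)) = ((1/2)*(-1/809)*(-2252) + 2161905) - (-361)*(1 - 562650) = (1126/809 + 2161905) - (-361)*(-562649) = 1748982271/809 - 1*203116289 = 1748982271/809 - 203116289 = -162572095530/809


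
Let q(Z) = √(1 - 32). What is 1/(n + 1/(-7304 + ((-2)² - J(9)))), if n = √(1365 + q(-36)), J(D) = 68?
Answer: -1/(1/7368 - √(1365 + I*√31)) ≈ 0.027067 - 5.5201e-5*I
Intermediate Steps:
q(Z) = I*√31 (q(Z) = √(-31) = I*√31)
n = √(1365 + I*√31) ≈ 36.946 + 0.07535*I
1/(n + 1/(-7304 + ((-2)² - J(9)))) = 1/(√(1365 + I*√31) + 1/(-7304 + ((-2)² - 1*68))) = 1/(√(1365 + I*√31) + 1/(-7304 + (4 - 68))) = 1/(√(1365 + I*√31) + 1/(-7304 - 64)) = 1/(√(1365 + I*√31) + 1/(-7368)) = 1/(√(1365 + I*√31) - 1/7368) = 1/(-1/7368 + √(1365 + I*√31))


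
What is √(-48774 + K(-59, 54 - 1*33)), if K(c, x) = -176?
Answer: 5*I*√1958 ≈ 221.25*I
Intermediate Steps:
√(-48774 + K(-59, 54 - 1*33)) = √(-48774 - 176) = √(-48950) = 5*I*√1958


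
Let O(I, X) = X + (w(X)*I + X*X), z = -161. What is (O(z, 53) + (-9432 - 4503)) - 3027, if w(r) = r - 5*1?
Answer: -21828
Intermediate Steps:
w(r) = -5 + r (w(r) = r - 5 = -5 + r)
O(I, X) = X + X**2 + I*(-5 + X) (O(I, X) = X + ((-5 + X)*I + X*X) = X + (I*(-5 + X) + X**2) = X + (X**2 + I*(-5 + X)) = X + X**2 + I*(-5 + X))
(O(z, 53) + (-9432 - 4503)) - 3027 = ((53 + 53**2 - 161*(-5 + 53)) + (-9432 - 4503)) - 3027 = ((53 + 2809 - 161*48) - 13935) - 3027 = ((53 + 2809 - 7728) - 13935) - 3027 = (-4866 - 13935) - 3027 = -18801 - 3027 = -21828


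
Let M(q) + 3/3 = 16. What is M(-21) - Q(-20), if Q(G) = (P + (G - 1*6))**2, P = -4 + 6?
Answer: -561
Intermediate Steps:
M(q) = 15 (M(q) = -1 + 16 = 15)
P = 2
Q(G) = (-4 + G)**2 (Q(G) = (2 + (G - 1*6))**2 = (2 + (G - 6))**2 = (2 + (-6 + G))**2 = (-4 + G)**2)
M(-21) - Q(-20) = 15 - (-4 - 20)**2 = 15 - 1*(-24)**2 = 15 - 1*576 = 15 - 576 = -561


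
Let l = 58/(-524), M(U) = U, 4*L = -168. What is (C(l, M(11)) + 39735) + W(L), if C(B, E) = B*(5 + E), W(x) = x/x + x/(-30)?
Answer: 26026837/655 ≈ 39736.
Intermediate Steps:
L = -42 (L = (¼)*(-168) = -42)
l = -29/262 (l = 58*(-1/524) = -29/262 ≈ -0.11069)
W(x) = 1 - x/30 (W(x) = 1 + x*(-1/30) = 1 - x/30)
(C(l, M(11)) + 39735) + W(L) = (-29*(5 + 11)/262 + 39735) + (1 - 1/30*(-42)) = (-29/262*16 + 39735) + (1 + 7/5) = (-232/131 + 39735) + 12/5 = 5205053/131 + 12/5 = 26026837/655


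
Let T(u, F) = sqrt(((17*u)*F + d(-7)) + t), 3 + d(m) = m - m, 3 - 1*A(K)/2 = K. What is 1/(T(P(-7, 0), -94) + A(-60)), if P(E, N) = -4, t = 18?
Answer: 126/9469 - sqrt(6407)/9469 ≈ 0.0048533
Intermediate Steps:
A(K) = 6 - 2*K
d(m) = -3 (d(m) = -3 + (m - m) = -3 + 0 = -3)
T(u, F) = sqrt(15 + 17*F*u) (T(u, F) = sqrt(((17*u)*F - 3) + 18) = sqrt((17*F*u - 3) + 18) = sqrt((-3 + 17*F*u) + 18) = sqrt(15 + 17*F*u))
1/(T(P(-7, 0), -94) + A(-60)) = 1/(sqrt(15 + 17*(-94)*(-4)) + (6 - 2*(-60))) = 1/(sqrt(15 + 6392) + (6 + 120)) = 1/(sqrt(6407) + 126) = 1/(126 + sqrt(6407))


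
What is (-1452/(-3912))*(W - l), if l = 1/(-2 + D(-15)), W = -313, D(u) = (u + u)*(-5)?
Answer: -5605325/48248 ≈ -116.18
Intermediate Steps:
D(u) = -10*u (D(u) = (2*u)*(-5) = -10*u)
l = 1/148 (l = 1/(-2 - 10*(-15)) = 1/(-2 + 150) = 1/148 ≈ 0.0067568)
(-1452/(-3912))*(W - l) = (-1452/(-3912))*(-313 - 1*1/148) = (-1452*(-1/3912))*(-313 - 1/148) = (121/326)*(-46325/148) = -5605325/48248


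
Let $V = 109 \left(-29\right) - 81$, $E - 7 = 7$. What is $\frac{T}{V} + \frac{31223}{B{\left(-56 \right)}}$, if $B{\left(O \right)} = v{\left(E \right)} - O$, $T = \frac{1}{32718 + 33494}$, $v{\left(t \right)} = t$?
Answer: $\frac{3351153724361}{7513075640} \approx 446.04$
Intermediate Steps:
$E = 14$ ($E = 7 + 7 = 14$)
$V = -3242$ ($V = -3161 - 81 = -3242$)
$T = \frac{1}{66212} \approx 1.5103 \cdot 10^{-5}$
$B{\left(O \right)} = 14 - O$
$\frac{T}{V} + \frac{31223}{B{\left(-56 \right)}} = \frac{1}{66212 \left(-3242\right)} + \frac{31223}{14 - -56} = \frac{1}{66212} \left(- \frac{1}{3242}\right) + \frac{31223}{14 + 56} = - \frac{1}{214659304} + \frac{31223}{70} = \frac{3351153724361}{7513075640}$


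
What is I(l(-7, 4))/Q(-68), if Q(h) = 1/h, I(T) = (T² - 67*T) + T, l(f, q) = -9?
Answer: -45900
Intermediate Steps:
I(T) = T² - 66*T
I(l(-7, 4))/Q(-68) = (-9*(-66 - 9))/(1/(-68)) = (-9*(-75))/(-1/68) = 675*(-68) = -45900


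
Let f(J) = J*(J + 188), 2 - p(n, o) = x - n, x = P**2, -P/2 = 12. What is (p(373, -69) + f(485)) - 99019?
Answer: 227185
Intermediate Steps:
P = -24 (P = -2*12 = -24)
x = 576 (x = (-24)**2 = 576)
p(n, o) = -574 + n (p(n, o) = 2 - (576 - n) = 2 + (-576 + n) = -574 + n)
f(J) = J*(188 + J)
(p(373, -69) + f(485)) - 99019 = ((-574 + 373) + 485*(188 + 485)) - 99019 = (-201 + 485*673) - 99019 = (-201 + 326405) - 99019 = 326204 - 99019 = 227185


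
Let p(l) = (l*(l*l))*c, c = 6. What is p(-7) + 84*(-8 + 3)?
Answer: -2478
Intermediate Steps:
p(l) = 6*l**3 (p(l) = (l*(l*l))*6 = (l*l**2)*6 = l**3*6 = 6*l**3)
p(-7) + 84*(-8 + 3) = 6*(-7)**3 + 84*(-8 + 3) = 6*(-343) + 84*(-5) = -2058 - 420 = -2478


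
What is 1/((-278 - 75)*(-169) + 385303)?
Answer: 1/444960 ≈ 2.2474e-6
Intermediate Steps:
1/((-278 - 75)*(-169) + 385303) = 1/(-353*(-169) + 385303) = 1/(59657 + 385303) = 1/444960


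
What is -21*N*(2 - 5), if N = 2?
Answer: 126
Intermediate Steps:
-21*N*(2 - 5) = -42*(2 - 5) = -42*(-3) = -21*(-6) = 126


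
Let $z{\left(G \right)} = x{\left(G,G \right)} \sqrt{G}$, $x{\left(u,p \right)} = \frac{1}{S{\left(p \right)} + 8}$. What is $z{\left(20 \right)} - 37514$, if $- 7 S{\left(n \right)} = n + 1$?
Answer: $-37514 + \frac{2 \sqrt{5}}{5} \approx -37513.0$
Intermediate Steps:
$S{\left(n \right)} = - \frac{1}{7} - \frac{n}{7}$ ($S{\left(n \right)} = - \frac{n + 1}{7} = - \frac{1 + n}{7} = - \frac{1}{7} - \frac{n}{7}$)
$x{\left(u,p \right)} = \frac{1}{\frac{55}{7} - \frac{p}{7}}$ ($x{\left(u,p \right)} = \frac{1}{\left(- \frac{1}{7} - \frac{p}{7}\right) + 8} = \frac{1}{\frac{55}{7} - \frac{p}{7}}$)
$z{\left(G \right)} = - \frac{7 \sqrt{G}}{-55 + G}$ ($z{\left(G \right)} = - \frac{7}{-55 + G} \sqrt{G} = - \frac{7 \sqrt{G}}{-55 + G}$)
$z{\left(20 \right)} - 37514 = - \frac{7 \sqrt{20}}{-55 + 20} - 37514 = - \frac{7 \cdot 2 \sqrt{5}}{-35} - 37514 = \left(-7\right) 2 \sqrt{5} \left(- \frac{1}{35}\right) - 37514 = \frac{2 \sqrt{5}}{5} - 37514 = -37514 + \frac{2 \sqrt{5}}{5}$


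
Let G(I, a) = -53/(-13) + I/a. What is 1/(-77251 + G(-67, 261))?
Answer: -3393/262099681 ≈ -1.2945e-5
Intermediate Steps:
G(I, a) = 53/13 + I/a (G(I, a) = -53*(-1/13) + I/a = 53/13 + I/a)
1/(-77251 + G(-67, 261)) = 1/(-77251 + (53/13 - 67/261)) = 1/(-77251 + 12962/3393) = 1/(-262099681/3393) = -3393/262099681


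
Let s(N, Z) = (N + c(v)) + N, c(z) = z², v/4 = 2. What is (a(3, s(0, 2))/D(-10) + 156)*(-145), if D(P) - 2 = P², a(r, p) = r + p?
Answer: -2316955/102 ≈ -22715.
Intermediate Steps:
v = 8 (v = 4*2 = 8)
s(N, Z) = 64 + 2*N (s(N, Z) = (N + 8²) + N = (N + 64) + N = (64 + N) + N = 64 + 2*N)
a(r, p) = p + r
D(P) = 2 + P²
(a(3, s(0, 2))/D(-10) + 156)*(-145) = (((64 + 2*0) + 3)/(2 + (-10)²) + 156)*(-145) = (((64 + 0) + 3)/(2 + 100) + 156)*(-145) = ((64 + 3)/102 + 156)*(-145) = (67*(1/102) + 156)*(-145) = (67/102 + 156)*(-145) = (15979/102)*(-145) = -2316955/102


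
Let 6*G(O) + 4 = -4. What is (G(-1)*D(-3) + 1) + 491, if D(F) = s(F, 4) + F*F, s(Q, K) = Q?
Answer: 484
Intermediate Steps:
D(F) = F + F² (D(F) = F + F*F = F + F²)
G(O) = -4/3 (G(O) = -⅔ + (⅙)*(-4) = -⅔ - ⅔ = -4/3)
(G(-1)*D(-3) + 1) + 491 = (-(-4)*(1 - 3) + 1) + 491 = (-(-4)*(-2) + 1) + 491 = (-4/3*6 + 1) + 491 = (-8 + 1) + 491 = -7 + 491 = 484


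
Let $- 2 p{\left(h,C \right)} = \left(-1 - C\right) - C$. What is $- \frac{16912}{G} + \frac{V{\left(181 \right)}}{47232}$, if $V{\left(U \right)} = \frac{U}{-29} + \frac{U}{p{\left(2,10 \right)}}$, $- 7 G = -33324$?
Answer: $- \frac{283750691647}{79878427776} \approx -3.5523$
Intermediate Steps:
$G = \frac{33324}{7}$ ($G = \left(- \frac{1}{7}\right) \left(-33324\right) = \frac{33324}{7} \approx 4760.6$)
$p{\left(h,C \right)} = \frac{1}{2} + C$ ($p{\left(h,C \right)} = - \frac{\left(-1 - C\right) - C}{2} = - \frac{-1 - 2 C}{2} = \frac{1}{2} + C$)
$V{\left(U \right)} = \frac{37 U}{609}$ ($V{\left(U \right)} = \frac{U}{-29} + \frac{U}{\frac{1}{2} + 10} = U \left(- \frac{1}{29}\right) + \frac{U}{\frac{21}{2}} = - \frac{U}{29} + U \frac{2}{21} = - \frac{U}{29} + \frac{2 U}{21} = \frac{37 U}{609}$)
$- \frac{16912}{G} + \frac{V{\left(181 \right)}}{47232} = - \frac{16912}{\frac{33324}{7}} + \frac{\frac{37}{609} \cdot 181}{47232} = \left(-16912\right) \frac{7}{33324} + \frac{6697}{609} \cdot \frac{1}{47232} = - \frac{29596}{8331} + \frac{6697}{28764288} = - \frac{283750691647}{79878427776}$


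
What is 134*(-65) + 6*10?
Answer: -8650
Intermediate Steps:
134*(-65) + 6*10 = -8710 + 60 = -8650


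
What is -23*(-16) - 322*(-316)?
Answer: 102120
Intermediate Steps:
-23*(-16) - 322*(-316) = 368 + 101752 = 102120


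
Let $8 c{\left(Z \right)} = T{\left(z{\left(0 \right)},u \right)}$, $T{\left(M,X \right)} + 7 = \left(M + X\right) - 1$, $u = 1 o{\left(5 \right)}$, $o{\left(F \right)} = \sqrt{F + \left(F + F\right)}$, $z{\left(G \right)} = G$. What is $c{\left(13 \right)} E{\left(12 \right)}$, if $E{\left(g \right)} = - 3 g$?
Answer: $36 - \frac{9 \sqrt{15}}{2} \approx 18.572$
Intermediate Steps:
$o{\left(F \right)} = \sqrt{3} \sqrt{F}$ ($o{\left(F \right)} = \sqrt{F + 2 F} = \sqrt{3 F} = \sqrt{3} \sqrt{F}$)
$u = \sqrt{15}$ ($u = 1 \sqrt{3} \sqrt{5} = 1 \sqrt{15} = \sqrt{15} \approx 3.873$)
$T{\left(M,X \right)} = -8 + M + X$ ($T{\left(M,X \right)} = -7 - \left(1 - M - X\right) = -7 + \left(-1 + M + X\right) = -8 + M + X$)
$c{\left(Z \right)} = -1 + \frac{\sqrt{15}}{8}$ ($c{\left(Z \right)} = \frac{-8 + 0 + \sqrt{15}}{8} = \frac{-8 + \sqrt{15}}{8} = -1 + \frac{\sqrt{15}}{8}$)
$c{\left(13 \right)} E{\left(12 \right)} = \left(-1 + \frac{\sqrt{15}}{8}\right) \left(\left(-3\right) 12\right) = \left(-1 + \frac{\sqrt{15}}{8}\right) \left(-36\right) = 36 - \frac{9 \sqrt{15}}{2}$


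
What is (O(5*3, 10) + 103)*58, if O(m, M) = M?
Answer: 6554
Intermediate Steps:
(O(5*3, 10) + 103)*58 = (10 + 103)*58 = 113*58 = 6554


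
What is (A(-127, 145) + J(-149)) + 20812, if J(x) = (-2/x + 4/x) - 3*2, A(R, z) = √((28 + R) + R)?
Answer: 3100092/149 + I*√226 ≈ 20806.0 + 15.033*I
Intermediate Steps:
A(R, z) = √(28 + 2*R)
J(x) = -6 + 2/x (J(x) = 2/x - 6 = -6 + 2/x)
(A(-127, 145) + J(-149)) + 20812 = (√(28 + 2*(-127)) + (-6 + 2/(-149))) + 20812 = (√(28 - 254) + (-6 + 2*(-1/149))) + 20812 = (√(-226) + (-6 - 2/149)) + 20812 = (I*√226 - 896/149) + 20812 = (-896/149 + I*√226) + 20812 = 3100092/149 + I*√226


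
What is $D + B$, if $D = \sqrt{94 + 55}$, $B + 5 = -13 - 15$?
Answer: $-33 + \sqrt{149} \approx -20.793$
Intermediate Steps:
$B = -33$ ($B = -5 - 28 = -33$)
$D = \sqrt{149} \approx 12.207$
$D + B = \sqrt{149} - 33 = -33 + \sqrt{149}$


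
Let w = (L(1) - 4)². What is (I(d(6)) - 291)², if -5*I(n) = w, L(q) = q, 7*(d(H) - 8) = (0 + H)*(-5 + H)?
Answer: 2143296/25 ≈ 85732.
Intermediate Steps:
d(H) = 8 + H*(-5 + H)/7 (d(H) = 8 + ((0 + H)*(-5 + H))/7 = 8 + (H*(-5 + H))/7 = 8 + H*(-5 + H)/7)
w = 9 (w = (1 - 4)² = (-3)² = 9)
I(n) = -9/5 (I(n) = -⅕*9 = -9/5)
(I(d(6)) - 291)² = (-9/5 - 291)² = (-1464/5)² = 2143296/25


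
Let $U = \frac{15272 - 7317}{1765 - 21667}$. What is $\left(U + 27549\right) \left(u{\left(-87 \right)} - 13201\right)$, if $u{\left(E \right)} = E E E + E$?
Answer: $- \frac{368324358397213}{19902} \approx -1.8507 \cdot 10^{10}$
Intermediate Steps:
$U = - \frac{7955}{19902}$ ($U = \frac{7955}{-19902} = 7955 \left(- \frac{1}{19902}\right) = - \frac{7955}{19902} \approx -0.39971$)
$u{\left(E \right)} = E + E^{3}$ ($u{\left(E \right)} = E^{2} E + E = E^{3} + E = E + E^{3}$)
$\left(U + 27549\right) \left(u{\left(-87 \right)} - 13201\right) = \left(- \frac{7955}{19902} + 27549\right) \left(\left(-87 + \left(-87\right)^{3}\right) - 13201\right) = \frac{548272243 \left(\left(-87 - 658503\right) - 13201\right)}{19902} = \frac{548272243 \left(-658590 - 13201\right)}{19902} = \frac{548272243}{19902} \left(-671791\right) = - \frac{368324358397213}{19902}$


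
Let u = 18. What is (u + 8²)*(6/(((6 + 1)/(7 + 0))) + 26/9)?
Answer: 6560/9 ≈ 728.89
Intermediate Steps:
(u + 8²)*(6/(((6 + 1)/(7 + 0))) + 26/9) = (18 + 8²)*(6/(((6 + 1)/(7 + 0))) + 26/9) = (18 + 64)*(6/((7/7)) + 26*(⅑)) = 82*(6/((7*(⅐))) + 26/9) = 82*(6/1 + 26/9) = 82*(6*1 + 26/9) = 82*(6 + 26/9) = 82*(80/9) = 6560/9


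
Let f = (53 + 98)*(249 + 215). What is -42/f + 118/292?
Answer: 1031911/2557336 ≈ 0.40351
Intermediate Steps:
f = 70064 (f = 151*464 = 70064)
-42/f + 118/292 = -42/70064 + 118/292 = -42*1/70064 + 118*(1/292) = -21/35032 + 59/146 = 1031911/2557336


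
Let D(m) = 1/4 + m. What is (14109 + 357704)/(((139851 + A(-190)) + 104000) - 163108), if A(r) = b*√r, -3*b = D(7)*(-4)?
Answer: 270191673531/58675048231 - 32347731*I*√190/58675048231 ≈ 4.6049 - 0.0075992*I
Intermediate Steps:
D(m) = ¼ + m
b = 29/3 (b = -(¼ + 7)*(-4)/3 = -29*(-4)/12 = -⅓*(-29) = 29/3 ≈ 9.6667)
A(r) = 29*√r/3
(14109 + 357704)/(((139851 + A(-190)) + 104000) - 163108) = (14109 + 357704)/(((139851 + 29*√(-190)/3) + 104000) - 163108) = 371813/(((139851 + 29*(I*√190)/3) + 104000) - 163108) = 371813/(((139851 + 29*I*√190/3) + 104000) - 163108) = 371813/((243851 + 29*I*√190/3) - 163108) = 371813/(80743 + 29*I*√190/3)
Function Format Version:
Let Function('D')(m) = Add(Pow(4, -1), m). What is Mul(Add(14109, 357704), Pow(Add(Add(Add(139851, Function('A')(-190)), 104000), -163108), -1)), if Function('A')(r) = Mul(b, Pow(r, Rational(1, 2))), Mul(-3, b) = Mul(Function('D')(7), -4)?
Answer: Add(Rational(270191673531, 58675048231), Mul(Rational(-32347731, 58675048231), I, Pow(190, Rational(1, 2)))) ≈ Add(4.6049, Mul(-0.0075992, I))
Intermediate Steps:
Function('D')(m) = Add(Rational(1, 4), m)
b = Rational(29, 3) (b = Mul(Rational(-1, 3), Mul(Add(Rational(1, 4), 7), -4)) = Mul(Rational(-1, 3), Mul(Rational(29, 4), -4)) = Mul(Rational(-1, 3), -29) = Rational(29, 3) ≈ 9.6667)
Function('A')(r) = Mul(Rational(29, 3), Pow(r, Rational(1, 2)))
Mul(Add(14109, 357704), Pow(Add(Add(Add(139851, Function('A')(-190)), 104000), -163108), -1)) = Mul(Add(14109, 357704), Pow(Add(Add(Add(139851, Mul(Rational(29, 3), Pow(-190, Rational(1, 2)))), 104000), -163108), -1)) = Mul(371813, Pow(Add(Add(Add(139851, Mul(Rational(29, 3), Mul(I, Pow(190, Rational(1, 2))))), 104000), -163108), -1)) = Mul(371813, Pow(Add(Add(Add(139851, Mul(Rational(29, 3), I, Pow(190, Rational(1, 2)))), 104000), -163108), -1)) = Mul(371813, Pow(Add(Add(243851, Mul(Rational(29, 3), I, Pow(190, Rational(1, 2)))), -163108), -1)) = Mul(371813, Pow(Add(80743, Mul(Rational(29, 3), I, Pow(190, Rational(1, 2)))), -1))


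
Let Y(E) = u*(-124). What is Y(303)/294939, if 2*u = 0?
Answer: 0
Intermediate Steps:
u = 0 (u = (½)*0 = 0)
Y(E) = 0 (Y(E) = 0*(-124) = 0)
Y(303)/294939 = 0/294939 = 0*(1/294939) = 0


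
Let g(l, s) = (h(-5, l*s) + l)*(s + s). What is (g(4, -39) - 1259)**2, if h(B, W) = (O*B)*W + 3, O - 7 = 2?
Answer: 301801903225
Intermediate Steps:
O = 9 (O = 7 + 2 = 9)
h(B, W) = 3 + 9*B*W (h(B, W) = (9*B)*W + 3 = 9*B*W + 3 = 3 + 9*B*W)
g(l, s) = 2*s*(3 + l - 45*l*s) (g(l, s) = ((3 + 9*(-5)*(l*s)) + l)*(s + s) = ((3 - 45*l*s) + l)*(2*s) = (3 + l - 45*l*s)*(2*s) = 2*s*(3 + l - 45*l*s))
(g(4, -39) - 1259)**2 = (2*(-39)*(3 + 4 - 45*4*(-39)) - 1259)**2 = (2*(-39)*(3 + 4 + 7020) - 1259)**2 = (2*(-39)*7027 - 1259)**2 = (-548106 - 1259)**2 = (-549365)**2 = 301801903225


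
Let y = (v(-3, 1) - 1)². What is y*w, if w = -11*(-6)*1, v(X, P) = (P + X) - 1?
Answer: 1056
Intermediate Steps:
v(X, P) = -1 + P + X
w = 66 (w = 66*1 = 66)
y = 16 (y = ((-1 + 1 - 3) - 1)² = (-3 - 1)² = (-4)² = 16)
y*w = 16*66 = 1056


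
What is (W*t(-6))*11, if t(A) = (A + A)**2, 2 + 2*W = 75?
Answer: 57816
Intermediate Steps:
W = 73/2 (W = -1 + (1/2)*75 = -1 + 75/2 = 73/2 ≈ 36.500)
t(A) = 4*A**2 (t(A) = (2*A)**2 = 4*A**2)
(W*t(-6))*11 = (73*(4*(-6)**2)/2)*11 = (73*(4*36)/2)*11 = ((73/2)*144)*11 = 5256*11 = 57816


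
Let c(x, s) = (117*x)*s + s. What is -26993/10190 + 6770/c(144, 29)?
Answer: -13120360353/4979047990 ≈ -2.6351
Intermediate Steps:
c(x, s) = s + 117*s*x (c(x, s) = 117*s*x + s = s + 117*s*x)
-26993/10190 + 6770/c(144, 29) = -26993/10190 + 6770/((29*(1 + 117*144))) = -26993*1/10190 + 6770/((29*(1 + 16848))) = -26993/10190 + 6770/((29*16849)) = -26993/10190 + 6770/488621 = -13120360353/4979047990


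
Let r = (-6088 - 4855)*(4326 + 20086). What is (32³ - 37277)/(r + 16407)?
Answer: 4509/267124109 ≈ 1.6880e-5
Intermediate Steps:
r = -267140516 (r = -10943*24412 = -267140516)
(32³ - 37277)/(r + 16407) = (32³ - 37277)/(-267140516 + 16407) = (32768 - 37277)/(-267124109) = -4509*(-1/267124109) = 4509/267124109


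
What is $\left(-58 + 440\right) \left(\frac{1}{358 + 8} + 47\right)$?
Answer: $\frac{3285773}{183} \approx 17955.0$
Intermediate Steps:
$\left(-58 + 440\right) \left(\frac{1}{358 + 8} + 47\right) = 382 \left(\frac{1}{366} + 47\right) = 382 \cdot \frac{17203}{366} = \frac{3285773}{183}$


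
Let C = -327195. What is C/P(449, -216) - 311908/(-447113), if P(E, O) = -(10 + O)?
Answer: -146228884987/92105278 ≈ -1587.6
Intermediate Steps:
P(E, O) = -10 - O
C/P(449, -216) - 311908/(-447113) = -327195/(-10 - 1*(-216)) - 311908/(-447113) = -327195/(-10 + 216) - 311908*(-1/447113) = -327195/206 + 311908/447113 = -146228884987/92105278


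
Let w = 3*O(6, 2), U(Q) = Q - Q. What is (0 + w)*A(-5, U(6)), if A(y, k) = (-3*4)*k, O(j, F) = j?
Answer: 0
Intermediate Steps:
U(Q) = 0
A(y, k) = -12*k
w = 18 (w = 3*6 = 18)
(0 + w)*A(-5, U(6)) = (0 + 18)*(-12*0) = 18*0 = 0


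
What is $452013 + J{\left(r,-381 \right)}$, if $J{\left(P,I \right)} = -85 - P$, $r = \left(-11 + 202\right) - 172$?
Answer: $451909$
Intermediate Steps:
$r = 19$ ($r = 191 - 172 = 19$)
$452013 + J{\left(r,-381 \right)} = 452013 - 104 = 451909$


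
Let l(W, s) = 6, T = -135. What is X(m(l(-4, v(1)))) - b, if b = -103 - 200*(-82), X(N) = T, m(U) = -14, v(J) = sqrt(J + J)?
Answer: -16432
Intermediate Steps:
v(J) = sqrt(2)*sqrt(J) (v(J) = sqrt(2*J) = sqrt(2)*sqrt(J))
X(N) = -135
b = 16297 (b = -103 + 16400 = 16297)
X(m(l(-4, v(1)))) - b = -135 - 1*16297 = -135 - 16297 = -16432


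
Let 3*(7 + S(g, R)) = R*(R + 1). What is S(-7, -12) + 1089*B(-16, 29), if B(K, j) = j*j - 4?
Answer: 911530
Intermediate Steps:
S(g, R) = -7 + R*(1 + R)/3 (S(g, R) = -7 + (R*(R + 1))/3 = -7 + (R*(1 + R))/3 = -7 + R*(1 + R)/3)
B(K, j) = -4 + j² (B(K, j) = j² - 4 = -4 + j²)
S(-7, -12) + 1089*B(-16, 29) = (-7 + (⅓)*(-12) + (⅓)*(-12)²) + 1089*(-4 + 29²) = (-7 - 4 + (⅓)*144) + 1089*(-4 + 841) = (-7 - 4 + 48) + 1089*837 = 37 + 911493 = 911530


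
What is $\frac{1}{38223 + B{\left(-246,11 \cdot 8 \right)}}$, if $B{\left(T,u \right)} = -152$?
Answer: $\frac{1}{38071} \approx 2.6267 \cdot 10^{-5}$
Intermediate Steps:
$\frac{1}{38223 + B{\left(-246,11 \cdot 8 \right)}} = \frac{1}{38223 - 152} = \frac{1}{38071}$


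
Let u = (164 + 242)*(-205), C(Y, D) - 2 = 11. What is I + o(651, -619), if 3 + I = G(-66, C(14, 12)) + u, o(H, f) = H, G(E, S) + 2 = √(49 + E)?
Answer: -82584 + I*√17 ≈ -82584.0 + 4.1231*I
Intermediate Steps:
C(Y, D) = 13 (C(Y, D) = 2 + 11 = 13)
u = -83230 (u = 406*(-205) = -83230)
G(E, S) = -2 + √(49 + E)
I = -83235 + I*√17 (I = -3 + ((-2 + √(49 - 66)) - 83230) = -3 + ((-2 + √(-17)) - 83230) = -3 + ((-2 + I*√17) - 83230) = -3 + (-83232 + I*√17) = -83235 + I*√17 ≈ -83235.0 + 4.1231*I)
I + o(651, -619) = (-83235 + I*√17) + 651 = -82584 + I*√17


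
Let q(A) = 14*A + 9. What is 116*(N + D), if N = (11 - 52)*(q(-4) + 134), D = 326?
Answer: -375956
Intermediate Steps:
q(A) = 9 + 14*A
N = -3567 (N = (11 - 52)*((9 + 14*(-4)) + 134) = -41*((9 - 56) + 134) = -41*(-47 + 134) = -41*87 = -3567)
116*(N + D) = 116*(-3567 + 326) = 116*(-3241) = -375956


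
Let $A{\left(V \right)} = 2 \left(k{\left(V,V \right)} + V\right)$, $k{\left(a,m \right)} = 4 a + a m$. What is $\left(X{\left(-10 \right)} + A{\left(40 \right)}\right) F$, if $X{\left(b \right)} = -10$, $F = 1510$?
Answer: $5420900$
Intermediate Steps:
$A{\left(V \right)} = 2 V + 2 V \left(4 + V\right)$ ($A{\left(V \right)} = 2 \left(V \left(4 + V\right) + V\right) = 2 \left(V + V \left(4 + V\right)\right) = 2 V + 2 V \left(4 + V\right)$)
$\left(X{\left(-10 \right)} + A{\left(40 \right)}\right) F = \left(-10 + 2 \cdot 40 \left(5 + 40\right)\right) 1510 = \left(-10 + 2 \cdot 40 \cdot 45\right) 1510 = \left(-10 + 3600\right) 1510 = 3590 \cdot 1510 = 5420900$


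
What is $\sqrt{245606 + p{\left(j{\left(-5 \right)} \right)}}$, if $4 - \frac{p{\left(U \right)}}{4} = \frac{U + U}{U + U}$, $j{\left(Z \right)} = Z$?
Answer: $\sqrt{245618} \approx 495.6$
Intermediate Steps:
$p{\left(U \right)} = 12$ ($p{\left(U \right)} = 16 - 4 \frac{U + U}{U + U} = 16 - 4 \frac{2 U}{2 U} = 16 - 4 \cdot 2 U \frac{1}{2 U} = 16 - 4 = 12$)
$\sqrt{245606 + p{\left(j{\left(-5 \right)} \right)}} = \sqrt{245606 + 12} = \sqrt{245618}$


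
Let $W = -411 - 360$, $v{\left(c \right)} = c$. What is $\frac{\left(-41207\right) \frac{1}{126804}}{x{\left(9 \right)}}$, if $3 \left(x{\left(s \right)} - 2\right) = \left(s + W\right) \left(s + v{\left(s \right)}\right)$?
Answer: $\frac{41207}{579494280} \approx 7.1109 \cdot 10^{-5}$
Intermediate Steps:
$W = -771$
$x{\left(s \right)} = 2 + \frac{2 s \left(-771 + s\right)}{3}$ ($x{\left(s \right)} = 2 + \frac{\left(s - 771\right) \left(s + s\right)}{3} = 2 + \frac{\left(-771 + s\right) 2 s}{3} = 2 + \frac{2 s \left(-771 + s\right)}{3}$)
$\frac{\left(-41207\right) \frac{1}{126804}}{x{\left(9 \right)}} = \frac{\left(-41207\right) \frac{1}{126804}}{2 - 4626 + \frac{2 \cdot 9^{2}}{3}} = \frac{\left(-41207\right) \frac{1}{126804}}{2 - 4626 + \frac{2}{3} \cdot 81} = - \frac{41207}{126804 \left(2 - 4626 + 54\right)} = - \frac{41207}{126804 \left(-4570\right)} = \left(- \frac{41207}{126804}\right) \left(- \frac{1}{4570}\right) = \frac{41207}{579494280}$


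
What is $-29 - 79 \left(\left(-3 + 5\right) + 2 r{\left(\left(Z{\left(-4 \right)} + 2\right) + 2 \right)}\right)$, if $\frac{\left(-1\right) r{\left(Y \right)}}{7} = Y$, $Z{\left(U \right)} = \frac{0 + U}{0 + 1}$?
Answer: $-187$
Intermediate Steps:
$Z{\left(U \right)} = U$ ($Z{\left(U \right)} = \frac{U}{1} = U 1 = U$)
$r{\left(Y \right)} = - 7 Y$
$-29 - 79 \left(\left(-3 + 5\right) + 2 r{\left(\left(Z{\left(-4 \right)} + 2\right) + 2 \right)}\right) = -29 - 79 \left(\left(-3 + 5\right) + 2 \left(- 7 \left(\left(-4 + 2\right) + 2\right)\right)\right) = -29 - 79 \left(2 + 2 \left(- 7 \left(-2 + 2\right)\right)\right) = -29 - 79 \left(2 + 2 \left(\left(-7\right) 0\right)\right) = -29 - 79 \left(2 + 2 \cdot 0\right) = -29 - 79 \left(2 + 0\right) = -29 - 158 = -187$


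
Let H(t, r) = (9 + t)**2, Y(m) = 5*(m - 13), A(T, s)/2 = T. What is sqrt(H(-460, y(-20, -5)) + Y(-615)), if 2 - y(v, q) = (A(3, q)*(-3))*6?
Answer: sqrt(200261) ≈ 447.51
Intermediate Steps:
A(T, s) = 2*T
y(v, q) = 110 (y(v, q) = 2 - (2*3)*(-3)*6 = 2 - 6*(-3)*6 = 2 - (-18)*6 = 2 - 1*(-108) = 2 + 108 = 110)
Y(m) = -65 + 5*m (Y(m) = 5*(-13 + m) = -65 + 5*m)
sqrt(H(-460, y(-20, -5)) + Y(-615)) = sqrt((9 - 460)**2 + (-65 + 5*(-615))) = sqrt((-451)**2 + (-65 - 3075)) = sqrt(203401 - 3140) = sqrt(200261)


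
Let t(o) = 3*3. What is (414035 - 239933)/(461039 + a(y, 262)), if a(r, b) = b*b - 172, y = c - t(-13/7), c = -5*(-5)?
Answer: 174102/529511 ≈ 0.32880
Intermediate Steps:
c = 25
t(o) = 9
y = 16 (y = 25 - 1*9 = 25 - 9 = 16)
a(r, b) = -172 + b² (a(r, b) = b² - 172 = -172 + b²)
(414035 - 239933)/(461039 + a(y, 262)) = (414035 - 239933)/(461039 + (-172 + 262²)) = 174102/(461039 + (-172 + 68644)) = 174102/(461039 + 68472) = 174102/529511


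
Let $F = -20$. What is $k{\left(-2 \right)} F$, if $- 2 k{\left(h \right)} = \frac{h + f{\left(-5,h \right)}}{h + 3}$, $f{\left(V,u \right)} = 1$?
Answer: $-10$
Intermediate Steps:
$k{\left(h \right)} = - \frac{1 + h}{2 \left(3 + h\right)}$ ($k{\left(h \right)} = - \frac{\left(h + 1\right) \frac{1}{h + 3}}{2} = - \frac{\left(1 + h\right) \frac{1}{3 + h}}{2} = - \frac{\frac{1}{3 + h} \left(1 + h\right)}{2} = - \frac{1 + h}{2 \left(3 + h\right)}$)
$k{\left(-2 \right)} F = \frac{-1 - -2}{2 \left(3 - 2\right)} \left(-20\right) = \frac{-1 + 2}{2 \cdot 1} \left(-20\right) = \frac{1}{2} \cdot 1 \cdot 1 \left(-20\right) = \frac{1}{2} \left(-20\right) = -10$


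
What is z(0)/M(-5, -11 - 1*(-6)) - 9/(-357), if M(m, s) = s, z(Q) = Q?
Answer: 3/119 ≈ 0.025210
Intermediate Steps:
z(0)/M(-5, -11 - 1*(-6)) - 9/(-357) = 0/(-11 - 1*(-6)) - 9/(-357) = 0/(-11 + 6) - 9*(-1/357) = 0/(-5) + 3/119 = 0*(-⅕) + 3/119 = 0 + 3/119 = 3/119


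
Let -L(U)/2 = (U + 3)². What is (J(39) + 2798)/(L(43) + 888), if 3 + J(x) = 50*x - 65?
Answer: -585/418 ≈ -1.3995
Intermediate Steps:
J(x) = -68 + 50*x (J(x) = -3 + (50*x - 65) = -3 + (-65 + 50*x) = -68 + 50*x)
L(U) = -2*(3 + U)² (L(U) = -2*(U + 3)² = -2*(3 + U)²)
(J(39) + 2798)/(L(43) + 888) = ((-68 + 50*39) + 2798)/(-2*(3 + 43)² + 888) = ((-68 + 1950) + 2798)/(-2*46² + 888) = (1882 + 2798)/(-2*2116 + 888) = 4680/(-4232 + 888) = 4680/(-3344) = 4680*(-1/3344) = -585/418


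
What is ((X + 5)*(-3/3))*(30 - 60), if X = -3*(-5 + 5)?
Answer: 150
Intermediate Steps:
X = 0 (X = -3*0 = 0)
((X + 5)*(-3/3))*(30 - 60) = ((0 + 5)*(-3/3))*(30 - 60) = (5*(-3*⅓))*(-30) = (5*(-1))*(-30) = -5*(-30) = 150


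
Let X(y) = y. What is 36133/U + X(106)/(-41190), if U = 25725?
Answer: 49519714/35320425 ≈ 1.4020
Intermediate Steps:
36133/U + X(106)/(-41190) = 36133/25725 + 106/(-41190) = 36133*(1/25725) + 106*(-1/41190) = 36133/25725 - 53/20595 = 49519714/35320425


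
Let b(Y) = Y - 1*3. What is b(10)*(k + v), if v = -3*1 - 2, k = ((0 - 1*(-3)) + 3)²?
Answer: 217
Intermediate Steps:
b(Y) = -3 + Y (b(Y) = Y - 3 = -3 + Y)
k = 36 (k = ((0 + 3) + 3)² = (3 + 3)² = 6² = 36)
v = -5 (v = -3 - 2 = -5)
b(10)*(k + v) = (-3 + 10)*(36 - 5) = 7*31 = 217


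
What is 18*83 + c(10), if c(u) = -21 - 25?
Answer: 1448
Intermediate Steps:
c(u) = -46
18*83 + c(10) = 18*83 - 46 = 1494 - 46 = 1448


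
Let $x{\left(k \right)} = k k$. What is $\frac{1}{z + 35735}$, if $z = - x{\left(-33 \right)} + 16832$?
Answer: $\frac{1}{51478} \approx 1.9426 \cdot 10^{-5}$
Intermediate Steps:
$x{\left(k \right)} = k^{2}$
$z = 15743$ ($z = - \left(-33\right)^{2} + 16832 = \left(-1\right) 1089 + 16832 = -1089 + 16832 = 15743$)
$\frac{1}{z + 35735} = \frac{1}{15743 + 35735} = \frac{1}{51478}$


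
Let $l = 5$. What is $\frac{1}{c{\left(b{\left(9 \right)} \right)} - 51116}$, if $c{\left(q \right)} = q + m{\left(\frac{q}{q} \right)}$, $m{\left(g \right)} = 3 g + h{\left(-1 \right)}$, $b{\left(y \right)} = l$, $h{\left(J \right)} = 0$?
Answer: $- \frac{1}{51108} \approx -1.9566 \cdot 10^{-5}$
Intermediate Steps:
$b{\left(y \right)} = 5$
$m{\left(g \right)} = 3 g$ ($m{\left(g \right)} = 3 g + 0 = 3 g$)
$c{\left(q \right)} = 3 + q$ ($c{\left(q \right)} = q + 3 \frac{q}{q} = q + 3 \cdot 1 = q + 3 = 3 + q$)
$\frac{1}{c{\left(b{\left(9 \right)} \right)} - 51116} = \frac{1}{\left(3 + 5\right) - 51116} = \frac{1}{8 - 51116} = \frac{1}{-51108} = - \frac{1}{51108}$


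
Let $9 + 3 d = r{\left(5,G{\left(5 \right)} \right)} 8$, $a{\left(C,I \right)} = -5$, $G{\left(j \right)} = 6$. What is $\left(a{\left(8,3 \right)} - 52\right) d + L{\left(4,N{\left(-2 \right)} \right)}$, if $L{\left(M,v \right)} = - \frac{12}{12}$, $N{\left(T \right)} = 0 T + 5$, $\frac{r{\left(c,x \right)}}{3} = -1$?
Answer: $626$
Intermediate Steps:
$r{\left(c,x \right)} = -3$ ($r{\left(c,x \right)} = 3 \left(-1\right) = -3$)
$N{\left(T \right)} = 5$ ($N{\left(T \right)} = 0 + 5 = 5$)
$L{\left(M,v \right)} = -1$ ($L{\left(M,v \right)} = \left(-12\right) \frac{1}{12} = -1$)
$d = -11$ ($d = -3 + \frac{\left(-3\right) 8}{3} = -3 + \frac{1}{3} \left(-24\right) = -3 - 8 = -11$)
$\left(a{\left(8,3 \right)} - 52\right) d + L{\left(4,N{\left(-2 \right)} \right)} = \left(-5 - 52\right) \left(-11\right) - 1 = \left(-57\right) \left(-11\right) - 1 = 627 - 1 = 626$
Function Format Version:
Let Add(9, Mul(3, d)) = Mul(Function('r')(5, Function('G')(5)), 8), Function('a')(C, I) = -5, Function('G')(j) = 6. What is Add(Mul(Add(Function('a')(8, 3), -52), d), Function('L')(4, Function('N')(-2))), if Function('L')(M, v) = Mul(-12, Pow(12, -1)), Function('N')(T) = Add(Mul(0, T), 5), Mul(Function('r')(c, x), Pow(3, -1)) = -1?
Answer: 626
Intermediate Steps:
Function('r')(c, x) = -3 (Function('r')(c, x) = Mul(3, -1) = -3)
Function('N')(T) = 5 (Function('N')(T) = Add(0, 5) = 5)
Function('L')(M, v) = -1 (Function('L')(M, v) = Mul(-12, Rational(1, 12)) = -1)
d = -11 (d = Add(-3, Mul(Rational(1, 3), Mul(-3, 8))) = Add(-3, Mul(Rational(1, 3), -24)) = Add(-3, -8) = -11)
Add(Mul(Add(Function('a')(8, 3), -52), d), Function('L')(4, Function('N')(-2))) = Add(Mul(Add(-5, -52), -11), -1) = Add(Mul(-57, -11), -1) = Add(627, -1) = 626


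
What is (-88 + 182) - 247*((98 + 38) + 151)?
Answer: -70795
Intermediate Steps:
(-88 + 182) - 247*((98 + 38) + 151) = 94 - 247*(136 + 151) = 94 - 247*287 = 94 - 70889 = -70795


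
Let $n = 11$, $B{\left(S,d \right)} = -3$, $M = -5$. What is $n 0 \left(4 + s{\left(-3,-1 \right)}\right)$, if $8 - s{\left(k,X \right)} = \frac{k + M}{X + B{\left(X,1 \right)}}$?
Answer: $0$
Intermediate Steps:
$s{\left(k,X \right)} = 8 - \frac{-5 + k}{-3 + X}$ ($s{\left(k,X \right)} = 8 - \frac{k - 5}{X - 3} = 8 - \frac{-5 + k}{-3 + X}$)
$n 0 \left(4 + s{\left(-3,-1 \right)}\right) = 11 \cdot 0 \left(4 + \frac{-19 - -3 + 8 \left(-1\right)}{-3 - 1}\right) = 11 \cdot 0 \left(4 + \frac{-19 + 3 - 8}{-4}\right) = 11 \cdot 0 \left(4 - -6\right) = 11 \cdot 0 \left(4 + 6\right) = 11 \cdot 0 \cdot 10 = 11 \cdot 0 = 0$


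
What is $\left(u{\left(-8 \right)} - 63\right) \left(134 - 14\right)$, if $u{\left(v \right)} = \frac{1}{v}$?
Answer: $-7575$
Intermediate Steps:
$\left(u{\left(-8 \right)} - 63\right) \left(134 - 14\right) = \left(\frac{1}{-8} - 63\right) \left(134 - 14\right) = \left(- \frac{1}{8} - 63\right) 120 = \left(- \frac{505}{8}\right) 120 = -7575$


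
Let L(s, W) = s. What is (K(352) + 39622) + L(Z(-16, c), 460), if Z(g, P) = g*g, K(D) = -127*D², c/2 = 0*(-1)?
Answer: -15695930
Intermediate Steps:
c = 0 (c = 2*(0*(-1)) = 2*0 = 0)
Z(g, P) = g²
(K(352) + 39622) + L(Z(-16, c), 460) = (-127*352² + 39622) + (-16)² = (-127*123904 + 39622) + 256 = (-15735808 + 39622) + 256 = -15696186 + 256 = -15695930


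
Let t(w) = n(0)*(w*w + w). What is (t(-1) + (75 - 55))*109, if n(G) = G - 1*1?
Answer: 2180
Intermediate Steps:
n(G) = -1 + G (n(G) = G - 1 = -1 + G)
t(w) = -w - w**2 (t(w) = (-1 + 0)*(w*w + w) = -(w**2 + w) = -(w + w**2) = -w - w**2)
(t(-1) + (75 - 55))*109 = (-1*(-1)*(1 - 1) + (75 - 55))*109 = (-1*(-1)*0 + 20)*109 = (0 + 20)*109 = 20*109 = 2180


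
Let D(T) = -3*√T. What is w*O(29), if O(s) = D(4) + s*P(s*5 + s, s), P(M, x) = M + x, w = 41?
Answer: 241121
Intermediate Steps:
O(s) = -6 + 7*s² (O(s) = -3*√4 + s*((s*5 + s) + s) = -3*2 + s*((5*s + s) + s) = -6 + s*(6*s + s) = -6 + s*(7*s) = -6 + 7*s²)
w*O(29) = 41*(-6 + 7*29²) = 41*(-6 + 7*841) = 41*(-6 + 5887) = 41*5881 = 241121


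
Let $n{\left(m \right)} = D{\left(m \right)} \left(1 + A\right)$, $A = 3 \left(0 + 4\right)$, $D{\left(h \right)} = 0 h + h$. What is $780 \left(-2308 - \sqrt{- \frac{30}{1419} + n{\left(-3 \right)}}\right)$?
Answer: $-1800240 - \frac{780 i \sqrt{8730161}}{473} \approx -1.8002 \cdot 10^{6} - 4872.4 i$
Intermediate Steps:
$D{\left(h \right)} = h$ ($D{\left(h \right)} = 0 + h = h$)
$A = 12$ ($A = 3 \cdot 4 = 12$)
$n{\left(m \right)} = 13 m$ ($n{\left(m \right)} = m \left(1 + 12\right) = m 13 = 13 m$)
$780 \left(-2308 - \sqrt{- \frac{30}{1419} + n{\left(-3 \right)}}\right) = 780 \left(-2308 - \sqrt{- \frac{30}{1419} + 13 \left(-3\right)}\right) = 780 \left(-2308 - \sqrt{\left(-30\right) \frac{1}{1419} - 39}\right) = 780 \left(-2308 - \sqrt{- \frac{10}{473} - 39}\right) = 780 \left(-2308 - \sqrt{- \frac{18457}{473}}\right) = 780 \left(-2308 - \frac{i \sqrt{8730161}}{473}\right) = -1800240 - \frac{780 i \sqrt{8730161}}{473}$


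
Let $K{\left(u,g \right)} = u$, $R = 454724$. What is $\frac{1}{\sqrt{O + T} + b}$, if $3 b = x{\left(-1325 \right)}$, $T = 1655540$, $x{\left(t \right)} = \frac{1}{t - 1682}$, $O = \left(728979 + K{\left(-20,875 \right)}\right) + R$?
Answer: $\frac{9021}{231051541391342} + \frac{81378441 \sqrt{2839223}}{231051541391342} \approx 0.00059347$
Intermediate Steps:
$O = 1183683$ ($O = \left(728979 - 20\right) + 454724 = 728959 + 454724 = 1183683$)
$x{\left(t \right)} = \frac{1}{-1682 + t}$
$b = - \frac{1}{9021}$ ($b = \frac{1}{3 \left(-1682 - 1325\right)} = \frac{1}{3 \left(-3007\right)} = \frac{1}{3} \left(- \frac{1}{3007}\right) = - \frac{1}{9021} \approx -0.00011085$)
$\frac{1}{\sqrt{O + T} + b} = \frac{1}{\sqrt{1183683 + 1655540} - \frac{1}{9021}} = \frac{1}{\sqrt{2839223} - \frac{1}{9021}} = \frac{1}{- \frac{1}{9021} + \sqrt{2839223}}$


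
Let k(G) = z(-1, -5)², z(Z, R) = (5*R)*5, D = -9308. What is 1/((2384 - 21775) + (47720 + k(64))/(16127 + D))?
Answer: -2273/44054628 ≈ -5.1595e-5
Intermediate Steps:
z(Z, R) = 25*R
k(G) = 15625 (k(G) = (25*(-5))² = (-125)² = 15625)
1/((2384 - 21775) + (47720 + k(64))/(16127 + D)) = 1/((2384 - 21775) + (47720 + 15625)/(16127 - 9308)) = 1/(-19391 + 63345/6819) = 1/(-19391 + 63345*(1/6819)) = 1/(-19391 + 21115/2273) = 1/(-44054628/2273) = -2273/44054628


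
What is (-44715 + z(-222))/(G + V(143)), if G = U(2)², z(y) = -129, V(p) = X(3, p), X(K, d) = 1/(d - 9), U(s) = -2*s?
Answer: -2003032/715 ≈ -2801.4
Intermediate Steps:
X(K, d) = 1/(-9 + d)
V(p) = 1/(-9 + p)
G = 16 (G = (-2*2)² = (-4)² = 16)
(-44715 + z(-222))/(G + V(143)) = (-44715 - 129)/(16 + 1/(-9 + 143)) = -44844/(16 + 1/134) = -44844/2145/134 = -44844*134/2145 = -2003032/715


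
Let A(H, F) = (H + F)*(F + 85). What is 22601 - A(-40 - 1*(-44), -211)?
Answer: -3481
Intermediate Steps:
A(H, F) = (85 + F)*(F + H) (A(H, F) = (F + H)*(85 + F) = (85 + F)*(F + H))
22601 - A(-40 - 1*(-44), -211) = 22601 - ((-211)**2 + 85*(-211) + 85*(-40 - 1*(-44)) - 211*(-40 - 1*(-44))) = 22601 - (44521 - 17935 + 85*(-40 + 44) - 211*(-40 + 44)) = 22601 - (44521 - 17935 + 85*4 - 211*4) = 22601 - (44521 - 17935 + 340 - 844) = 22601 - 1*26082 = 22601 - 26082 = -3481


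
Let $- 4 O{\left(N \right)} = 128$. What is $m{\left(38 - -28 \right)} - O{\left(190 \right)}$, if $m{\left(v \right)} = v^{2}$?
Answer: $4388$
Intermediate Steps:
$O{\left(N \right)} = -32$ ($O{\left(N \right)} = \left(- \frac{1}{4}\right) 128 = -32$)
$m{\left(38 - -28 \right)} - O{\left(190 \right)} = \left(38 - -28\right)^{2} - -32 = \left(38 + 28\right)^{2} + 32 = 66^{2} + 32 = 4356 + 32 = 4388$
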